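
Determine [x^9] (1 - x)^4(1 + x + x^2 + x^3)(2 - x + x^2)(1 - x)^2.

17

(1 - x)^4 has coefficients 1,-4,6,-4,1 for degrees 0…4.
(1 + x + x^2 + x^3) has coefficients 1,1,1,1,0,0,0,0,0,0 for degrees 0…9.
Multiplying by (2 - x + x^2) gives running coefficients 2,1,2,2,0,1,0,0,0,0 for degrees 0…9.
Finally multiplying by (1 - x)^2, the product of all factors after the first has coefficients 2,-3,2,-1,-2,3,-2,1,0,0 for degrees 0…9.
[x^9] = 1·0 − 4·0 + 6·1 − 4·(-2) + 1·3 = 17.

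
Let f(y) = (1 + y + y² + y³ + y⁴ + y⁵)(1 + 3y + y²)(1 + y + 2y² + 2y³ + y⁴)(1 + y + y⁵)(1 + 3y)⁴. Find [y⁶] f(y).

8131

(1 + y + y² + y³ + y⁴ + y⁵) has coefficients 1,1,1,1,1,1 for degrees 0…5.
(1 + 3y + y²) has coefficients 1,3,1,0,0,0,0 for degrees 0…6.
Multiplying by (1 + y + 2y² + 2y³ + y⁴) gives running coefficients 1,4,6,9,9,5,1 for degrees 0…6.
Multiplying by (1 + y + y⁵) gives running coefficients 1,5,10,15,18,15,10 for degrees 0…6.
Finally multiplying by (1 + 3y)⁴, the product of all factors after the first has coefficients 1,17,124,513,1359,2526,3592 for degrees 0…6.
[y⁶] = 1·3592 + 1·2526 + 1·1359 + 1·513 + 1·124 + 1·17 = 8131.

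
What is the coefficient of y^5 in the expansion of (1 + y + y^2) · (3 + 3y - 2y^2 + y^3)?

(1 + y + y^2) has coefficients 1,1,1 for degrees 0…2.
(3 + 3y - 2y^2 + y^3) has coefficients 3,3,-2,1,0,0 for degrees 0…5.
[y^5] = 1·0 + 1·0 + 1·1 = 1.

1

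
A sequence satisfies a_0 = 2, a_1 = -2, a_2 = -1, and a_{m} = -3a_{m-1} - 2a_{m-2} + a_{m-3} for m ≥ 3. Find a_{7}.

The ordinary generating function has denominator 1 + 3y + 2y^2 - y^3.
Iterating the recurrence: a_0,…,a_{7} = 2, -2, -1, 9, -27, 62, -123, 218.

218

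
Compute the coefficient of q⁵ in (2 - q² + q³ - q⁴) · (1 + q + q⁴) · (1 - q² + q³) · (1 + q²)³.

4

(2 - q² + q³ - q⁴) has coefficients 2,0,-1,1,-1 for degrees 0…4.
(1 + q + q⁴) has coefficients 1,1,0,0,1,0 for degrees 0…5.
Multiplying by (1 - q² + q³) gives running coefficients 1,1,-1,0,2,0 for degrees 0…5.
Finally multiplying by (1 + q²)³, the product of all factors after the first has coefficients 1,1,2,3,2,3 for degrees 0…5.
[q⁵] = 2·3 − 1·3 + 1·2 − 1·1 = 4.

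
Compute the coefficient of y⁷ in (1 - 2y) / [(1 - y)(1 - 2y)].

Partial fractions give a closed form: a_n = (1)·1^n.
At n = 7: a_7 = 1.

1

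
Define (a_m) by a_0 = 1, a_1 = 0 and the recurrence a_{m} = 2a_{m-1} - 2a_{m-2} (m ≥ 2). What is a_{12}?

The ordinary generating function has denominator 1 - 2y + 2y^2.
Iterating the recurrence: a_0,…,a_{12} = 1, 0, -2, -4, -4, 0, 8, 16, 16, 0, -32, -64, -64.

-64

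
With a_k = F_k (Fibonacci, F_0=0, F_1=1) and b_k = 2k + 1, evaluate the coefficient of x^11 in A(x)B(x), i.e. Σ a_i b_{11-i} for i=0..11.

Write out a_i and b_{11-i} for i = 0,…,11 and sum the products.
Σ = 0·23 + 1·21 + 1·19 + 2·17 + 3·15 + 5·13 + 8·11 + 13·9 + 21·7 + 34·5 + 55·3 + 89·1 = 960.

960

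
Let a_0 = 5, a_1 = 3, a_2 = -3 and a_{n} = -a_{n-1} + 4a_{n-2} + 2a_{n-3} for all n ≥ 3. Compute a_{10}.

The ordinary generating function has denominator 1 + t - 4t^2 - 2t^3.
Iterating the recurrence: a_0,…,a_{10} = 5, 3, -3, 25, -31, 125, -199, 637, -1183, 3333, -6791.

-6791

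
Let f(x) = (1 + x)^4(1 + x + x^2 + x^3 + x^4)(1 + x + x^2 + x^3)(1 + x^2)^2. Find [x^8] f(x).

193

(1 + x)^4 has coefficients 1,4,6,4,1 for degrees 0…4.
(1 + x + x^2 + x^3 + x^4) has coefficients 1,1,1,1,1,0,0,0,0 for degrees 0…8.
Multiplying by (1 + x + x^2 + x^3) gives running coefficients 1,2,3,4,4,3,2,1,0 for degrees 0…8.
Finally multiplying by (1 + x^2)^2, the product of all factors after the first has coefficients 1,2,5,8,11,13,13,11,8 for degrees 0…8.
[x^8] = 1·8 + 4·11 + 6·13 + 4·13 + 1·11 = 193.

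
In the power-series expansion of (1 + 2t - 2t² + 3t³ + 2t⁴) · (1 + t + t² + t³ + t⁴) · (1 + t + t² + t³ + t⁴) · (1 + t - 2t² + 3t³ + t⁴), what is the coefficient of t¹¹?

(1 + 2t - 2t² + 3t³ + 2t⁴) has coefficients 1,2,-2,3,2 for degrees 0…4.
(1 + t + t² + t³ + t⁴) has coefficients 1,1,1,1,1,0,0,0,0,0,0,0 for degrees 0…11.
Multiplying by (1 + t + t² + t³ + t⁴) gives running coefficients 1,2,3,4,5,4,3,2,1,0,0,0 for degrees 0…11.
Finally multiplying by (1 + t - 2t² + 3t³ + t⁴), the product of all factors after the first has coefficients 1,3,3,6,10,12,12,16,14,10,7,5 for degrees 0…11.
[t¹¹] = 1·5 + 2·7 − 2·10 + 3·14 + 2·16 = 73.

73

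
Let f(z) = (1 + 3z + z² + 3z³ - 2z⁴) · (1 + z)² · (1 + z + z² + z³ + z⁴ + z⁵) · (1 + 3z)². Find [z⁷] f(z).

390

(1 + 3z + z² + 3z³ - 2z⁴) has coefficients 1,3,1,3,-2 for degrees 0…4.
(1 + z)² has coefficients 1,2,1,0,0,0,0,0 for degrees 0…7.
Multiplying by (1 + z + z² + z³ + z⁴ + z⁵) gives running coefficients 1,3,4,4,4,4,3,1 for degrees 0…7.
Finally multiplying by (1 + 3z)², the product of all factors after the first has coefficients 1,9,31,55,64,64,63,55 for degrees 0…7.
[z⁷] = 1·55 + 3·63 + 1·64 + 3·64 − 2·55 = 390.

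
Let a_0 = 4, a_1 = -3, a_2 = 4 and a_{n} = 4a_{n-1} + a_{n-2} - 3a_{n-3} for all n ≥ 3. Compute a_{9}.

The ordinary generating function has denominator 1 - 4x - x^2 + 3x^3.
Iterating the recurrence: a_0,…,a_{9} = 4, -3, 4, 1, 17, 57, 242, 974, 3967, 16116.

16116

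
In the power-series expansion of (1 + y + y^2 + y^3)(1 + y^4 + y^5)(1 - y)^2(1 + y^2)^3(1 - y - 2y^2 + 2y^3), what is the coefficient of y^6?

(1 + y + y^2 + y^3) has coefficients 1,1,1,1 for degrees 0…3.
(1 + y^4 + y^5) has coefficients 1,0,0,0,1,1,0 for degrees 0…6.
Multiplying by (1 - y)^2 gives running coefficients 1,-2,1,0,1,-1,-1 for degrees 0…6.
Multiplying by (1 + y^2)^3 gives running coefficients 1,-2,4,-6,7,-7,6 for degrees 0…6.
Finally multiplying by (1 - y - 2y^2 + 2y^3), the product of all factors after the first has coefficients 1,-3,4,-4,1,6,-13 for degrees 0…6.
[y^6] = 1·(-13) + 1·6 + 1·1 + 1·(-4) = -10.

-10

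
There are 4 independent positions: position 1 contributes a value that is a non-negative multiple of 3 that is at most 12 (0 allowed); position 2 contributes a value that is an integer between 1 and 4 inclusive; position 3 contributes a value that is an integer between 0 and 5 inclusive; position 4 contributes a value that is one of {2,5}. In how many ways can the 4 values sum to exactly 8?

The generating function for the choices is (1 + t^3 + t^6 + t^9 + t^12)·(t + t^2 + t^3 + t^4)·(1 + t + t^2 + t^3 + t^4 + t^5)·(t^2 + t^5); the count is [t^8].
(1 + t^3 + t^6 + t^9 + t^12) has coefficients 1,0,0,1,0,0,1,0,0 for degrees 0…8.
(t + t^2 + t^3 + t^4) has coefficients 0,1,1,1,1,0,0,0,0 for degrees 0…8.
Multiplying by (1 + t + t^2 + t^3 + t^4 + t^5) gives running coefficients 0,1,2,3,4,4,4,3,2 for degrees 0…8.
Finally multiplying by (t^2 + t^5), the product of all factors after the first has coefficients 0,0,0,1,2,3,5,6,7 for degrees 0…8.
[t^8] = 1·7 + 1·3 + 1·0 = 10.

10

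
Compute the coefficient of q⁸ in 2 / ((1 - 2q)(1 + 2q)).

512

Partial fractions give a closed form: a_n = (1)·2^n + (1)·(-2)^n.
At n = 8: a_8 = 512.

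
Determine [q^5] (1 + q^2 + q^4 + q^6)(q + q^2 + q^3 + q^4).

(1 + q^2 + q^4 + q^6) has coefficients 1,0,1,0,1,0 for degrees 0…5.
(q + q^2 + q^3 + q^4) has coefficients 0,1,1,1,1,0 for degrees 0…5.
[q^5] = 1·0 + 1·1 + 1·1 = 2.

2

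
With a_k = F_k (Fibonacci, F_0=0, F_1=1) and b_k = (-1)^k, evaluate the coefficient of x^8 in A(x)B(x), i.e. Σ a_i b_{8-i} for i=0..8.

The convolution is the x^8 coefficient of A(x)B(x).
Σ = 0·1 + 1·(-1) + 1·1 + 2·(-1) + 3·1 + 5·(-1) + 8·1 + 13·(-1) + 21·1 = 12.

12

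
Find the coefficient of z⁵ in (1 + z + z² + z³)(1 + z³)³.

(1 + z + z² + z³) has coefficients 1,1,1,1 for degrees 0…3.
(1 + z³)³ has coefficients 1,0,0,3,0,0 for degrees 0…5.
[z⁵] = 1·0 + 1·0 + 1·3 + 1·0 = 3.

3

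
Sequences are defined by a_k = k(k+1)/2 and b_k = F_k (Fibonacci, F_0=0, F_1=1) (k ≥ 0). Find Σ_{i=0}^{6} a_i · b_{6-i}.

This is [x^6] in the product of the two ordinary generating functions.
Σ = 0·8 + 1·5 + 3·3 + 6·2 + 10·1 + 15·1 + 21·0 = 51.

51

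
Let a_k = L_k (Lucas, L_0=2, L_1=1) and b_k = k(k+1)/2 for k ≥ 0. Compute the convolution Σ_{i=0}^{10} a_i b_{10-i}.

1258

The convolution is the x^10 coefficient of A(x)B(x).
Σ = 2·55 + 1·45 + 3·36 + 4·28 + 7·21 + 11·15 + 18·10 + 29·6 + 47·3 + 76·1 + 123·0 = 1258.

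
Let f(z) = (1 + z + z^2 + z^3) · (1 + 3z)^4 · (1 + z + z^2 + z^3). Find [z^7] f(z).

(1 + z + z^2 + z^3) has coefficients 1,1,1,1 for degrees 0…3.
(1 + 3z)^4 has coefficients 1,12,54,108,81,0,0,0 for degrees 0…7.
Finally multiplying by (1 + z + z^2 + z^3), the product of all factors after the first has coefficients 1,13,67,175,255,243,189,81 for degrees 0…7.
[z^7] = 1·81 + 1·189 + 1·243 + 1·255 = 768.

768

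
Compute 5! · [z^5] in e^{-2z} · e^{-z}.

-243

The EGF product rule gives c_5 = Σ_{k_1+k_2=5} C(5; k_1,k_2) · ∏ g_i(k_i), where e^{-2z} gives (-2)^k; e^{-z} gives (-1)^k.
g_1(k) for k = 0…5: 1, -2, 4, -8, 16, -32.
g_2(k) for k = 0…5: 1, -1, 1, -1, 1, -1.
c_5 = Σ_k C(5,k)·g_1(k)·g_2(5−k) = 1·1·(-1) + 5·(-2)·1 + 10·4·(-1) + 10·(-8)·1 + 5·16·(-1) + 1·(-32)·1 = −1 − 10 − 40 − 80 − 80 − 32 = -243.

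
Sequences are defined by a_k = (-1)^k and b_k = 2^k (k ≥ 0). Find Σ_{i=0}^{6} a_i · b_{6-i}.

43

The convolution is the x^6 coefficient of A(x)B(x).
Σ = 1·64 − 1·32 + 1·16 − 1·8 + 1·4 − 1·2 + 1·1 = 43.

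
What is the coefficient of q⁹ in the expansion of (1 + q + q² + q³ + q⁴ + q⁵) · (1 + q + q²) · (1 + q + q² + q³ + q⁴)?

6

(1 + q + q² + q³ + q⁴ + q⁵) has coefficients 1,1,1,1,1,1 for degrees 0…5.
(1 + q + q²) has coefficients 1,1,1,0,0,0,0,0,0,0 for degrees 0…9.
Finally multiplying by (1 + q + q² + q³ + q⁴), the product of all factors after the first has coefficients 1,2,3,3,3,2,1,0,0,0 for degrees 0…9.
[q⁹] = 1·0 + 1·0 + 1·0 + 1·1 + 1·2 + 1·3 = 6.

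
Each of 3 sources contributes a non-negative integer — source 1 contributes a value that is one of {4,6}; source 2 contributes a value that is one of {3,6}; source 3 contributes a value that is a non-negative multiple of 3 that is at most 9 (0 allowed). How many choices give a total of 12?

2

The generating function for the choices is (y^4 + y^6)·(y^3 + y^6)·(1 + y^3 + y^6 + y^9); the count is [y^12].
(y^4 + y^6) has coefficients 0,0,0,0,1,0,1 for degrees 0…6.
(y^3 + y^6) has coefficients 0,0,0,1,0,0,1,0,0,0,0,0,0 for degrees 0…12.
Finally multiplying by (1 + y^3 + y^6 + y^9), the product of all factors after the first has coefficients 0,0,0,1,0,0,2,0,0,2,0,0,2 for degrees 0…12.
[y^12] = 1·0 + 1·2 = 2.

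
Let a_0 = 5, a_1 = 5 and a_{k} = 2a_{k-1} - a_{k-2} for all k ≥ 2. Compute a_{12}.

5

The ordinary generating function has denominator 1 - 2q + q^2.
Iterating the recurrence: a_0,…,a_{12} = 5, 5, 5, 5, 5, 5, 5, 5, 5, 5, 5, 5, 5.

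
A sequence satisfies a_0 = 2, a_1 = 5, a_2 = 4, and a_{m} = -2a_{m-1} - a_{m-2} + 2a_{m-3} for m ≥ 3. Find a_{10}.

-404

The ordinary generating function has denominator 1 + 2x + x^2 - 2x^3.
Iterating the recurrence: a_0,…,a_{10} = 2, 5, 4, -9, 24, -31, 20, 39, -160, 321, -404.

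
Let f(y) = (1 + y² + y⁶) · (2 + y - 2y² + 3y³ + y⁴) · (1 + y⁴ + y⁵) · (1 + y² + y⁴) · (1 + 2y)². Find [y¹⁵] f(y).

86

(1 + y² + y⁶) has coefficients 1,0,1,0,0,0,1 for degrees 0…6.
(2 + y - 2y² + 3y³ + y⁴) has coefficients 2,1,-2,3,1,0,0,0,0,0,0,0,0,0,0,0 for degrees 0…15.
Multiplying by (1 + y⁴ + y⁵) gives running coefficients 2,1,-2,3,3,3,-1,1,4,1,0,0,0,0,0,0 for degrees 0…15.
Multiplying by (1 + y² + y⁴) gives running coefficients 2,1,0,4,3,7,0,7,6,5,3,2,4,1,0,0 for degrees 0…15.
Finally multiplying by (1 + 2y)², the product of all factors after the first has coefficients 2,9,12,8,19,35,40,35,34,57,47,34,24,25,20,4 for degrees 0…15.
[y¹⁵] = 1·4 + 1·25 + 1·57 = 86.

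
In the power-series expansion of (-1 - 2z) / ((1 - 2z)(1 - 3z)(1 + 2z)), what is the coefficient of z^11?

Partial fractions give a closed form: a_n = (2)·2^n + (-3)·3^n.
At n = 11: a_11 = -527345.

-527345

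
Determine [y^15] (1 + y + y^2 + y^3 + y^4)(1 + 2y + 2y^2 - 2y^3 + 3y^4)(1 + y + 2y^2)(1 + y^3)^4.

(1 + y + y^2 + y^3 + y^4) has coefficients 1,1,1,1,1 for degrees 0…4.
(1 + 2y + 2y^2 - 2y^3 + 3y^4) has coefficients 1,2,2,-2,3,0,0,0,0,0,0,0,0,0,0,0 for degrees 0…15.
Multiplying by (1 + y + 2y^2) gives running coefficients 1,3,6,4,5,-1,6,0,0,0,0,0,0,0,0,0 for degrees 0…15.
Finally multiplying by (1 + y^3)^4, the product of all factors after the first has coefficients 1,3,6,8,17,23,28,38,32,52,42,18,53,23,2,28 for degrees 0…15.
[y^15] = 1·28 + 1·2 + 1·23 + 1·53 + 1·18 = 124.

124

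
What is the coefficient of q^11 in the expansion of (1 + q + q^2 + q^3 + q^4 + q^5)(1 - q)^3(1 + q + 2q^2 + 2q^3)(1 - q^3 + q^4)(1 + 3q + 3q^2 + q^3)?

7

(1 + q + q^2 + q^3 + q^4 + q^5) has coefficients 1,1,1,1,1,1 for degrees 0…5.
(1 - q)^3 has coefficients 1,-3,3,-1,0,0,0,0,0,0,0,0 for degrees 0…11.
Multiplying by (1 + q + 2q^2 + 2q^3) gives running coefficients 1,-2,2,-2,-1,4,-2,0,0,0,0,0 for degrees 0…11.
Multiplying by (1 - q^3 + q^4) gives running coefficients 1,-2,2,-3,2,0,2,-1,-5,6,-2,0 for degrees 0…11.
Finally multiplying by (1 + 3q + 3q^2 + q^3), the product of all factors after the first has coefficients 1,1,-1,-2,-3,-1,5,7,-2,-10,0,7 for degrees 0…11.
[q^11] = 1·7 + 1·0 + 1·(-10) + 1·(-2) + 1·7 + 1·5 = 7.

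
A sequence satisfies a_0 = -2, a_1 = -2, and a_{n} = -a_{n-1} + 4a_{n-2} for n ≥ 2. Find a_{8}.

The ordinary generating function has denominator 1 + y - 4y^2.
Iterating the recurrence: a_0,…,a_{8} = -2, -2, -6, -2, -22, 14, -102, 158, -566.

-566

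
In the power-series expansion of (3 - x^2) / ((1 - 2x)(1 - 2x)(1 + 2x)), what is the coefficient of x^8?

The denominator gives the recurrence a_n = 2a_(n−1) + 4a_(n−2) − 8a_(n−3) for n ≥ 3; the numerator fixes a_0 = 3, a_1 = 6, a_2 = 23.
Iterating: 3, 6, 23, 46, 136, 272, 720, 1440, 3584, so a_8 = 3584.

3584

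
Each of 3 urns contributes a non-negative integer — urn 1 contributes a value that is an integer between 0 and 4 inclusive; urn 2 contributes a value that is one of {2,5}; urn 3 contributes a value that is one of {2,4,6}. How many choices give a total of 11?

The generating function for the choices is (1 + t + t^2 + t^3 + t^4)·(t^2 + t^5)·(t^2 + t^4 + t^6); the count is [t^11].
(1 + t + t^2 + t^3 + t^4) has coefficients 1,1,1,1,1 for degrees 0…4.
(t^2 + t^5) has coefficients 0,0,1,0,0,1,0,0,0,0,0,0 for degrees 0…11.
Finally multiplying by (t^2 + t^4 + t^6), the product of all factors after the first has coefficients 0,0,0,0,1,0,1,1,1,1,0,1 for degrees 0…11.
[t^11] = 1·1 + 1·0 + 1·1 + 1·1 + 1·1 = 4.

4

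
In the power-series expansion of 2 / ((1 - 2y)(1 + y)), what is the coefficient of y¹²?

Partial fractions give a closed form: a_n = (4/3)·2^n + (2/3)·(-1)^n.
At n = 12: a_12 = 5462.

5462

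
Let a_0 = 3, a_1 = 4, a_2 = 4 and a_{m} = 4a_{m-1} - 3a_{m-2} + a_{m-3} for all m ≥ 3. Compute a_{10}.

The ordinary generating function has denominator 1 - 4q + 3q^2 - q^3.
Iterating the recurrence: a_0,…,a_{10} = 3, 4, 4, 7, 20, 63, 199, 627, 1974, 6214, 19561.

19561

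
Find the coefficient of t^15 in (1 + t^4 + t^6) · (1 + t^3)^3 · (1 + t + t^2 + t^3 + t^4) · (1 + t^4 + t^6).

26

(1 + t^4 + t^6) has coefficients 1,0,0,0,1,0,1 for degrees 0…6.
(1 + t^3)^3 has coefficients 1,0,0,3,0,0,3,0,0,1,0,0,0,0,0,0 for degrees 0…15.
Multiplying by (1 + t + t^2 + t^3 + t^4) gives running coefficients 1,1,1,4,4,3,6,6,3,4,4,1,1,1,0,0 for degrees 0…15.
Finally multiplying by (1 + t^4 + t^6), the product of all factors after the first has coefficients 1,1,1,4,5,4,8,11,8,11,14,10,10,11,7,5 for degrees 0…15.
[t^15] = 1·5 + 1·10 + 1·11 = 26.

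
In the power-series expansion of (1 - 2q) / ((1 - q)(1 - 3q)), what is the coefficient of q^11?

88574

The denominator gives the recurrence a_n = 4a_(n−1) − 3a_(n−2) for n ≥ 3; the numerator fixes a_0 = 1, a_1 = 2, a_2 = 5.
Iterating: 1, 2, 5, 14, 41, 122, 365, 1094, 3281, 9842, 29525, 88574, so a_11 = 88574.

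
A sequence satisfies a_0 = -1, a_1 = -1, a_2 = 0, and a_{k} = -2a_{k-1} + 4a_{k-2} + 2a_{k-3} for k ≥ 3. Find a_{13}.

The ordinary generating function has denominator 1 + 2z - 4z^2 - 2z^3.
Iterating the recurrence: a_0,…,a_{13} = -1, -1, 0, -6, 10, -44, 116, -388, 1152, -3624, 11080, -34352, 105776, -326800.

-326800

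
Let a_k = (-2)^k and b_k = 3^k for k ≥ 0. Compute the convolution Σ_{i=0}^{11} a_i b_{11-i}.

This is [x^11] in the product of the two ordinary generating functions.
Σ = 1·177147 − 2·59049 + 4·19683 − 8·6561 + 16·2187 − 32·729 + 64·243 − 128·81 + 256·27 − 512·9 + 1024·3 − 2048·1 = 105469.

105469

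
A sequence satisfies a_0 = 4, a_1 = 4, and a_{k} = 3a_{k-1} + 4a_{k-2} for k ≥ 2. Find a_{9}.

419428

The ordinary generating function has denominator 1 - 3y - 4y^2.
Iterating the recurrence: a_0,…,a_{9} = 4, 4, 28, 100, 412, 1636, 6556, 26212, 104860, 419428.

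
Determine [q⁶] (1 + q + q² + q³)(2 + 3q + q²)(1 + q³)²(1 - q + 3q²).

(1 + q + q² + q³) has coefficients 1,1,1,1 for degrees 0…3.
(2 + 3q + q²) has coefficients 2,3,1,0,0,0,0 for degrees 0…6.
Multiplying by (1 + q³)² gives running coefficients 2,3,1,4,6,2,2 for degrees 0…6.
Finally multiplying by (1 - q + 3q²), the product of all factors after the first has coefficients 2,1,4,12,5,8,18 for degrees 0…6.
[q⁶] = 1·18 + 1·8 + 1·5 + 1·12 = 43.

43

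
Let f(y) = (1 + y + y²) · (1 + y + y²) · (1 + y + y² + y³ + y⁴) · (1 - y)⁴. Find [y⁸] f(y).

(1 + y + y²) has coefficients 1,1,1 for degrees 0…2.
(1 + y + y²) has coefficients 1,1,1,0,0,0,0,0,0 for degrees 0…8.
Multiplying by (1 + y + y² + y³ + y⁴) gives running coefficients 1,2,3,3,3,2,1,0,0 for degrees 0…8.
Finally multiplying by (1 - y)⁴, the product of all factors after the first has coefficients 1,-2,1,-1,2,-2,2,-1,1 for degrees 0…8.
[y⁸] = 1·1 + 1·(-1) + 1·2 = 2.

2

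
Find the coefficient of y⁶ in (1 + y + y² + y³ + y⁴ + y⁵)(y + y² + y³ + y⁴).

4

(1 + y + y² + y³ + y⁴ + y⁵) has coefficients 1,1,1,1,1,1 for degrees 0…5.
(y + y² + y³ + y⁴) has coefficients 0,1,1,1,1,0,0 for degrees 0…6.
[y⁶] = 1·0 + 1·0 + 1·1 + 1·1 + 1·1 + 1·1 = 4.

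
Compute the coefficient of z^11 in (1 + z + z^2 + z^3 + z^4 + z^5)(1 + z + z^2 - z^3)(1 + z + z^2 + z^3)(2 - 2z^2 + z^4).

3

(1 + z + z^2 + z^3 + z^4 + z^5) has coefficients 1,1,1,1,1,1 for degrees 0…5.
(1 + z + z^2 - z^3) has coefficients 1,1,1,-1,0,0,0,0,0,0,0,0 for degrees 0…11.
Multiplying by (1 + z + z^2 + z^3) gives running coefficients 1,2,3,2,1,0,-1,0,0,0,0,0 for degrees 0…11.
Finally multiplying by (2 - 2z^2 + z^4), the product of all factors after the first has coefficients 2,4,4,0,-3,-2,-1,2,3,0,-1,0 for degrees 0…11.
[z^11] = 1·0 + 1·(-1) + 1·0 + 1·3 + 1·2 + 1·(-1) = 3.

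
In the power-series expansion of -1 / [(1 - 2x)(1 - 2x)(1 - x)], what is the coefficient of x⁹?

The denominator gives the recurrence a_n = 5a_(n−1) − 8a_(n−2) + 4a_(n−3) for n ≥ 3; the numerator fixes a_0 = -1, a_1 = -5, a_2 = -17.
Iterating: -1, -5, -17, -49, -129, -321, -769, -1793, -4097, -9217, so a_9 = -9217.

-9217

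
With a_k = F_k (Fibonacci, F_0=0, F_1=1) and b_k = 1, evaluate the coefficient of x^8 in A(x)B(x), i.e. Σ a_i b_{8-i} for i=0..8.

54

Write out a_i and b_{8-i} for i = 0,…,8 and sum the products.
Σ = 0·1 + 1·1 + 1·1 + 2·1 + 3·1 + 5·1 + 8·1 + 13·1 + 21·1 = 54.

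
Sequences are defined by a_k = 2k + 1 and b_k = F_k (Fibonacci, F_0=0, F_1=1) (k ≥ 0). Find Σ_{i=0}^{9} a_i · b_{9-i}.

Write out a_i and b_{9-i} for i = 0,…,9 and sum the products.
Σ = 1·34 + 3·21 + 5·13 + 7·8 + 9·5 + 11·3 + 13·2 + 15·1 + 17·1 + 19·0 = 354.

354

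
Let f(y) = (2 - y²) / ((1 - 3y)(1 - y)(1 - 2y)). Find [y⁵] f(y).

1842

The denominator gives the recurrence a_n = 6a_(n−1) − 11a_(n−2) + 6a_(n−3) for n ≥ 3; the numerator fixes a_0 = 2, a_1 = 12, a_2 = 49.
Iterating: 2, 12, 49, 174, 577, 1842, so a_5 = 1842.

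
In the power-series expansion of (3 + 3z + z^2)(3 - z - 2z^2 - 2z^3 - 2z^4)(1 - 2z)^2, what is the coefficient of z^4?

(3 + 3z + z^2) has coefficients 3,3,1 for degrees 0…2.
(3 - z - 2z^2 - 2z^3 - 2z^4) has coefficients 3,-1,-2,-2,-2 for degrees 0…4.
Finally multiplying by (1 - 2z)^2, the product of all factors after the first has coefficients 3,-13,14,2,-2 for degrees 0…4.
[z^4] = 3·(-2) + 3·2 + 1·14 = 14.

14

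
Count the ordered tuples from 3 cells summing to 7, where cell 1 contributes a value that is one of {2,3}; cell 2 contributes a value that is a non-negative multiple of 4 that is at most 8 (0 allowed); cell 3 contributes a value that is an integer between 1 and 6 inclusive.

3

The generating function for the choices is (t² + t³)·(1 + t⁴ + t⁸)·(t + t² + t³ + t⁴ + t⁵ + t⁶); the count is [t⁷].
(t² + t³) has coefficients 0,0,1,1 for degrees 0…3.
(1 + t⁴ + t⁸) has coefficients 1,0,0,0,1,0,0,0 for degrees 0…7.
Finally multiplying by (t + t² + t³ + t⁴ + t⁵ + t⁶), the product of all factors after the first has coefficients 0,1,1,1,1,2,2,1 for degrees 0…7.
[t⁷] = 1·2 + 1·1 = 3.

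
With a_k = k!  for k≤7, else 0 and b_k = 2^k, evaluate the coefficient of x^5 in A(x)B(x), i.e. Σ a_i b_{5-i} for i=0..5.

256

This is [x^5] in the product of the two ordinary generating functions.
Σ = 1·32 + 1·16 + 2·8 + 6·4 + 24·2 + 120·1 = 256.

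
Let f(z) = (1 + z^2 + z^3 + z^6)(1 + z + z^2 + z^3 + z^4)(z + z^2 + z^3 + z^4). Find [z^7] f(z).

(1 + z^2 + z^3 + z^6) has coefficients 1,0,1,1,0,0,1 for degrees 0…6.
(1 + z + z^2 + z^3 + z^4) has coefficients 1,1,1,1,1,0,0,0 for degrees 0…7.
Finally multiplying by (z + z^2 + z^3 + z^4), the product of all factors after the first has coefficients 0,1,2,3,4,4,3,2 for degrees 0…7.
[z^7] = 1·2 + 1·4 + 1·4 + 1·1 = 11.

11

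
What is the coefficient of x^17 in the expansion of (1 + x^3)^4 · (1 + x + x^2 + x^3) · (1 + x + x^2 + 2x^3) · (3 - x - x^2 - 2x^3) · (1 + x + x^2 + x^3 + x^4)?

-289

(1 + x^3)^4 has coefficients 1,0,0,4,0,0,6,0,0,4,0,0,1 for degrees 0…12.
(1 + x + x^2 + x^3) has coefficients 1,1,1,1,0,0,0,0,0,0,0,0,0,0,0,0,0,0 for degrees 0…17.
Multiplying by (1 + x + x^2 + 2x^3) gives running coefficients 1,2,3,5,4,3,2,0,0,0,0,0,0,0,0,0,0,0 for degrees 0…17.
Multiplying by (3 - x - x^2 - 2x^3) gives running coefficients 3,5,6,8,0,-6,-11,-13,-8,-4,0,0,0,0,0,0,0,0 for degrees 0…17.
Finally multiplying by (1 + x + x^2 + x^3 + x^4), the product of all factors after the first has coefficients 3,8,14,22,22,13,-3,-22,-38,-42,-36,-25,-12,-4,0,0,0,0 for degrees 0…17.
[x^17] = 1·0 + 4·0 + 6·(-25) + 4·(-38) + 1·13 = -289.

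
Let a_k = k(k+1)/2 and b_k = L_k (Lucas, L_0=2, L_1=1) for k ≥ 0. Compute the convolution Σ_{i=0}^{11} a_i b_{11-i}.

This is [x^11] in the product of the two ordinary generating functions.
Σ = 0·199 + 1·123 + 3·76 + 6·47 + 10·29 + 15·18 + 21·11 + 28·7 + 36·4 + 45·3 + 55·1 + 66·2 = 2086.

2086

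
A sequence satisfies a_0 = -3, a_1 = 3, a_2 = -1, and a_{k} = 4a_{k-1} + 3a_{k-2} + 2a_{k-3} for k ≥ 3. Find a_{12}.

The ordinary generating function has denominator 1 - 4x - 3x^2 - 2x^3.
Iterating the recurrence: a_0,…,a_{12} = -3, 3, -1, -1, -1, -9, -41, -193, -913, -4313, -20377, -96273, -454849.

-454849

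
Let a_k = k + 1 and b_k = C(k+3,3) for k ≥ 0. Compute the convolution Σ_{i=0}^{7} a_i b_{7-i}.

792

Write out a_i and b_{7-i} for i = 0,…,7 and sum the products.
Σ = 1·120 + 2·84 + 3·56 + 4·35 + 5·20 + 6·10 + 7·4 + 8·1 = 792.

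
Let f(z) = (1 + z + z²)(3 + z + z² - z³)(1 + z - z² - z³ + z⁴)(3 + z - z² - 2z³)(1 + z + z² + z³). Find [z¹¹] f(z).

-9

(1 + z + z²) has coefficients 1,1,1 for degrees 0…2.
(3 + z + z² - z³) has coefficients 3,1,1,-1,0,0,0,0,0,0,0,0 for degrees 0…11.
Multiplying by (1 + z - z² - z³ + z⁴) gives running coefficients 3,4,-1,-4,0,1,2,-1,0,0,0,0 for degrees 0…11.
Multiplying by (3 + z - z² - 2z³) gives running coefficients 9,15,-2,-23,-11,9,15,-2,-5,-3,2,0 for degrees 0…11.
Finally multiplying by (1 + z + z² + z³), the product of all factors after the first has coefficients 9,24,22,-1,-21,-27,-10,11,17,5,-8,-6 for degrees 0…11.
[z¹¹] = 1·(-6) + 1·(-8) + 1·5 = -9.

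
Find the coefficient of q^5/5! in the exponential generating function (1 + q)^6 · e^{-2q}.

-32

The EGF product rule gives c_5 = Σ_{k_1+k_2=5} C(5; k_1,k_2) · ∏ g_i(k_i), where (1+q)^6 gives the falling factorial (6)_k; e^{-2q} gives (-2)^k.
g_1(k) for k = 0…5: 1, 6, 30, 120, 360, 720.
g_2(k) for k = 0…5: 1, -2, 4, -8, 16, -32.
c_5 = Σ_k C(5,k)·g_1(k)·g_2(5−k) = 1·1·(-32) + 5·6·16 + 10·30·(-8) + 10·120·4 + 5·360·(-2) + 1·720·1 = −32 + 480 − 2400 + 4800 − 3600 + 720 = -32.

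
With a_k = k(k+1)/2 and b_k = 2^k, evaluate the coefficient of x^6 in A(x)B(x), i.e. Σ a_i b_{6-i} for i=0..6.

The convolution is the t^6 coefficient of A(t)B(t).
Σ = 0·64 + 1·32 + 3·16 + 6·8 + 10·4 + 15·2 + 21·1 = 219.

219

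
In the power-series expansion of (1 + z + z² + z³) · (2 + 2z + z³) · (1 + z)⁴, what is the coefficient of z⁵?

63

(1 + z + z² + z³) has coefficients 1,1,1,1 for degrees 0…3.
(2 + 2z + z³) has coefficients 2,2,0,1,0,0 for degrees 0…5.
Finally multiplying by (1 + z)⁴, the product of all factors after the first has coefficients 2,10,20,21,14,8 for degrees 0…5.
[z⁵] = 1·8 + 1·14 + 1·21 + 1·20 = 63.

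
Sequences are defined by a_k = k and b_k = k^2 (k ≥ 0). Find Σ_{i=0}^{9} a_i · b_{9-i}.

540

This is [x^9] in the product of the two ordinary generating functions.
Σ = 0·81 + 1·64 + 2·49 + 3·36 + 4·25 + 5·16 + 6·9 + 7·4 + 8·1 + 9·0 = 540.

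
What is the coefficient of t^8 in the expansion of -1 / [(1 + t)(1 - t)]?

-1

The denominator gives the recurrence a_n = a_(n−2) for n ≥ 2; the numerator fixes a_0 = -1, a_1 = 0.
Iterating: -1, 0, -1, 0, -1, 0, -1, 0, -1, so a_8 = -1.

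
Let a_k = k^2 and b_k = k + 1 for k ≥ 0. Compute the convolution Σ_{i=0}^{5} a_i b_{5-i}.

105

The convolution is the x^5 coefficient of A(x)B(x).
Σ = 0·6 + 1·5 + 4·4 + 9·3 + 16·2 + 25·1 = 105.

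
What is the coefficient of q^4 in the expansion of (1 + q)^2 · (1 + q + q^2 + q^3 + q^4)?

(1 + q)^2 has coefficients 1,2,1 for degrees 0…2.
(1 + q + q^2 + q^3 + q^4) has coefficients 1,1,1,1,1 for degrees 0…4.
[q^4] = 1·1 + 2·1 + 1·1 = 4.

4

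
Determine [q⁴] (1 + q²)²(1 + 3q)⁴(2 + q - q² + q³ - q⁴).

467

(1 + q²)² has coefficients 1,0,2,0,1 for degrees 0…4.
(1 + 3q)⁴ has coefficients 1,12,54,108,81 for degrees 0…4.
Finally multiplying by (2 + q - q² + q³ - q⁴), the product of all factors after the first has coefficients 2,25,119,259,227 for degrees 0…4.
[q⁴] = 1·227 + 2·119 + 1·2 = 467.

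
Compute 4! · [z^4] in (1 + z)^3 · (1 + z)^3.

The EGF product rule gives c_4 = Σ_{k_1+k_2=4} C(4; k_1,k_2) · ∏ g_i(k_i), where (1+z)^3 gives the falling factorial (3)_k; (1+z)^3 gives the falling factorial (3)_k.
g_1(k) for k = 0…4: 1, 3, 6, 6, 0.
g_2(k) for k = 0…4: 1, 3, 6, 6, 0.
c_4 = Σ_k C(4,k)·g_1(k)·g_2(4−k) = 4·3·6 + 6·6·6 + 4·6·3 = 72 + 216 + 72 = 360.

360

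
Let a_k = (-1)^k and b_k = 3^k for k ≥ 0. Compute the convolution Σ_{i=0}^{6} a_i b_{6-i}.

547

Write out a_i and b_{6-i} for i = 0,…,6 and sum the products.
Σ = 1·729 − 1·243 + 1·81 − 1·27 + 1·9 − 1·3 + 1·1 = 547.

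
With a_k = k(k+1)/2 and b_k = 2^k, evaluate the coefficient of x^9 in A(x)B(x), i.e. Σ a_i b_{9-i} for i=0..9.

1981

The convolution is the t^9 coefficient of A(t)B(t).
Σ = 0·512 + 1·256 + 3·128 + 6·64 + 10·32 + 15·16 + 21·8 + 28·4 + 36·2 + 45·1 = 1981.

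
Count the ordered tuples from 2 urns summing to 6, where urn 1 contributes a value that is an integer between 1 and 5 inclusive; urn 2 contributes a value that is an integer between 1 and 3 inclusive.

The generating function for the choices is (x + x^2 + x^3 + x^4 + x^5)·(x + x^2 + x^3); the count is [x^6].
(x + x^2 + x^3 + x^4 + x^5) has coefficients 0,1,1,1,1,1 for degrees 0…5.
(x + x^2 + x^3) has coefficients 0,1,1,1,0,0,0 for degrees 0…6.
[x^6] = 1·0 + 1·0 + 1·1 + 1·1 + 1·1 = 3.

3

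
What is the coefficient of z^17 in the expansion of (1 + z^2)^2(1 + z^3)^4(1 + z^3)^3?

42

(1 + z^2)^2 has coefficients 1,0,2,0,1 for degrees 0…4.
(1 + z^3)^4 has coefficients 1,0,0,4,0,0,6,0,0,4,0,0,1,0,0,0,0,0 for degrees 0…17.
Finally multiplying by (1 + z^3)^3, the product of all factors after the first has coefficients 1,0,0,7,0,0,21,0,0,35,0,0,35,0,0,21,0,0 for degrees 0…17.
[z^17] = 1·0 + 2·21 + 1·0 = 42.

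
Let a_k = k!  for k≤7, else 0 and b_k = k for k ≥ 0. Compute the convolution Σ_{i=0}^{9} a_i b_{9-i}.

The convolution is the x^9 coefficient of A(x)B(x).
Σ = 1·9 + 1·8 + 2·7 + 6·6 + 24·5 + 120·4 + 720·3 + 5040·2 + 0·1 + 0·0 = 12907.

12907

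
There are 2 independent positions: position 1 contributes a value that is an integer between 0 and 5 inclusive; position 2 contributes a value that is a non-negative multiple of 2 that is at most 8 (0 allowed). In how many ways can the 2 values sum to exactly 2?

2

The generating function for the choices is (1 + x + x^2 + x^3 + x^4 + x^5)·(1 + x^2 + x^4 + x^6 + x^8); the count is [x^2].
(1 + x + x^2 + x^3 + x^4 + x^5) has coefficients 1,1,1 for degrees 0…2.
(1 + x^2 + x^4 + x^6 + x^8) has coefficients 1,0,1 for degrees 0…2.
[x^2] = 1·1 + 1·0 + 1·1 = 2.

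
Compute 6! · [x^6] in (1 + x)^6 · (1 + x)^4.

151200

The EGF product rule gives c_6 = Σ_{k_1+k_2=6} C(6; k_1,k_2) · ∏ g_i(k_i), where (1+x)^6 gives the falling factorial (6)_k; (1+x)^4 gives the falling factorial (4)_k.
g_1(k) for k = 0…6: 1, 6, 30, 120, 360, 720, 720.
g_2(k) for k = 0…6: 1, 4, 12, 24, 24, 0, 0.
c_6 = Σ_k C(6,k)·g_1(k)·g_2(6−k) = 15·30·24 + 20·120·24 + 15·360·12 + 6·720·4 + 1·720·1 = 10800 + 57600 + 64800 + 17280 + 720 = 151200.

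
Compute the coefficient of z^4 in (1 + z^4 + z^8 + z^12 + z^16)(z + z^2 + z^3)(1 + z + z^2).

(1 + z^4 + z^8 + z^12 + z^16) has coefficients 1,0,0,0,1 for degrees 0…4.
(z + z^2 + z^3) has coefficients 0,1,1,1,0 for degrees 0…4.
Finally multiplying by (1 + z + z^2), the product of all factors after the first has coefficients 0,1,2,3,2 for degrees 0…4.
[z^4] = 1·2 + 1·0 = 2.

2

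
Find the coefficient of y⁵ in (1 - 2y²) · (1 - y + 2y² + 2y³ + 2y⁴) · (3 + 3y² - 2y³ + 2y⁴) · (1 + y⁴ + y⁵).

-2

(1 - 2y²) has coefficients 1,0,-2 for degrees 0…2.
(1 - y + 2y² + 2y³ + 2y⁴) has coefficients 1,-1,2,2,2,0 for degrees 0…5.
Multiplying by (3 + 3y² - 2y³ + 2y⁴) gives running coefficients 3,-3,9,1,16,0 for degrees 0…5.
Finally multiplying by (1 + y⁴ + y⁵), the product of all factors after the first has coefficients 3,-3,9,1,19,0 for degrees 0…5.
[y⁵] = 1·0 − 2·1 = -2.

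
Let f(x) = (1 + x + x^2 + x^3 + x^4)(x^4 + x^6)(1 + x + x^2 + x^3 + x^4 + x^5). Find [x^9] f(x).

(1 + x + x^2 + x^3 + x^4) has coefficients 1,1,1,1,1 for degrees 0…4.
(x^4 + x^6) has coefficients 0,0,0,0,1,0,1,0,0,0 for degrees 0…9.
Finally multiplying by (1 + x + x^2 + x^3 + x^4 + x^5), the product of all factors after the first has coefficients 0,0,0,0,1,1,2,2,2,2 for degrees 0…9.
[x^9] = 1·2 + 1·2 + 1·2 + 1·2 + 1·1 = 9.

9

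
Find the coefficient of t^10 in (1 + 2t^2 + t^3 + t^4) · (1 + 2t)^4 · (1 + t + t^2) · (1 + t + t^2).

(1 + 2t^2 + t^3 + t^4) has coefficients 1,0,2,1,1 for degrees 0…4.
(1 + 2t)^4 has coefficients 1,8,24,32,16,0,0,0,0,0,0 for degrees 0…10.
Multiplying by (1 + t + t^2) gives running coefficients 1,9,33,64,72,48,16,0,0,0,0 for degrees 0…10.
Finally multiplying by (1 + t + t^2), the product of all factors after the first has coefficients 1,10,43,106,169,184,136,64,16,0,0 for degrees 0…10.
[t^10] = 1·0 + 2·16 + 1·64 + 1·136 = 232.

232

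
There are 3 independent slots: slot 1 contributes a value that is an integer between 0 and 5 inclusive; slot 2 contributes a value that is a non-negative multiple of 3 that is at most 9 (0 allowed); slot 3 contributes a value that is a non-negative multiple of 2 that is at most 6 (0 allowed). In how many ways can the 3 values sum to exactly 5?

The generating function for the choices is (1 + x + x² + x³ + x⁴ + x⁵)·(1 + x³ + x⁶ + x⁹)·(1 + x² + x⁴ + x⁶); the count is [x⁵].
(1 + x + x² + x³ + x⁴ + x⁵) has coefficients 1,1,1,1,1,1 for degrees 0…5.
(1 + x³ + x⁶ + x⁹) has coefficients 1,0,0,1,0,0 for degrees 0…5.
Finally multiplying by (1 + x² + x⁴ + x⁶), the product of all factors after the first has coefficients 1,0,1,1,1,1 for degrees 0…5.
[x⁵] = 1·1 + 1·1 + 1·1 + 1·1 + 1·0 + 1·1 = 5.

5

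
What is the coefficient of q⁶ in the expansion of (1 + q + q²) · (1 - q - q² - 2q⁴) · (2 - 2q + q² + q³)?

-5

(1 + q + q²) has coefficients 1,1,1 for degrees 0…2.
(1 - q - q² - 2q⁴) has coefficients 1,-1,-1,0,-2,0,0 for degrees 0…6.
Finally multiplying by (2 - 2q + q² + q³), the product of all factors after the first has coefficients 2,-4,1,2,-6,3,-2 for degrees 0…6.
[q⁶] = 1·(-2) + 1·3 + 1·(-6) = -5.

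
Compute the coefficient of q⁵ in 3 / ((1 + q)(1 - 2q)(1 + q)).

36

The denominator gives the recurrence a_n = 3a_(n−2) + 2a_(n−3) for n ≥ 3; the numerator fixes a_0 = 3, a_1 = 0, a_2 = 9.
Iterating: 3, 0, 9, 6, 27, 36, so a_5 = 36.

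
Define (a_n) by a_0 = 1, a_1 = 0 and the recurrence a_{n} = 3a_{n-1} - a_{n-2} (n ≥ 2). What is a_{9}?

The ordinary generating function has denominator 1 - 3y + y^2.
Iterating the recurrence: a_0,…,a_{9} = 1, 0, -1, -3, -8, -21, -55, -144, -377, -987.

-987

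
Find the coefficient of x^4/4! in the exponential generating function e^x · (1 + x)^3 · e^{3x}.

1696

The EGF product rule gives c_4 = Σ_{k_1+k_2+k_3=4} C(4; k_1,k_2,k_3) · ∏ g_i(k_i), where e^x gives (1)^k; (1+x)^3 gives the falling factorial (3)_k; e^{3x} gives (3)^k.
g_1(k) for k = 0…4: 1, 1, 1, 1, 1.
g_2(k) for k = 0…4: 1, 3, 6, 6, 0.
g_3(k) for k = 0…4: 1, 3, 9, 27, 81.
First combine the last two factors: h(k) = Σ_j C(k,j)·g_2(j)·g_3(k−j) for k = 0…4: 1, 6, 33, 168, 801.
c_4 = Σ_k C(4,k)·g_1(k)·h(4−k) = 1·1·801 + 4·1·168 + 6·1·33 + 4·1·6 + 1·1·1 = 801 + 672 + 198 + 24 + 1 = 1696.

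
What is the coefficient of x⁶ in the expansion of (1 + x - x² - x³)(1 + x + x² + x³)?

(1 + x - x² - x³) has coefficients 1,1,-1,-1 for degrees 0…3.
(1 + x + x² + x³) has coefficients 1,1,1,1,0,0,0 for degrees 0…6.
[x⁶] = 1·0 + 1·0 − 1·0 − 1·1 = -1.

-1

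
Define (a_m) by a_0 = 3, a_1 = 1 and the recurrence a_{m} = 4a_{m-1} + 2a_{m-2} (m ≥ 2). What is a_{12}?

The ordinary generating function has denominator 1 - 4q - 2q^2.
Iterating the recurrence: a_0,…,a_{12} = 3, 1, 10, 42, 188, 836, 3720, 16552, 73648, 327696, 1458080, 6487712, 28867008.

28867008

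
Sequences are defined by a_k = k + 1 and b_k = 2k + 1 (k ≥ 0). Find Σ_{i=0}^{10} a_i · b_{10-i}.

Write out a_i and b_{10-i} for i = 0,…,10 and sum the products.
Σ = 1·21 + 2·19 + 3·17 + 4·15 + 5·13 + 6·11 + 7·9 + 8·7 + 9·5 + 10·3 + 11·1 = 506.

506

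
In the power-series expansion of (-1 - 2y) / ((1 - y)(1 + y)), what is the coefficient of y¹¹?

Partial fractions give a closed form: a_n = (-3/2)·1^n + (1/2)·(-1)^n.
At n = 11: a_11 = -2.

-2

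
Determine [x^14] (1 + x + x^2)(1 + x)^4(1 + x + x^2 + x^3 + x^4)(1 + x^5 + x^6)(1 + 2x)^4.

(1 + x + x^2) has coefficients 1,1,1 for degrees 0…2.
(1 + x)^4 has coefficients 1,4,6,4,1,0,0,0,0,0,0,0,0,0,0 for degrees 0…14.
Multiplying by (1 + x + x^2 + x^3 + x^4) gives running coefficients 1,5,11,15,16,15,11,5,1,0,0,0,0,0,0 for degrees 0…14.
Multiplying by (1 + x^5 + x^6) gives running coefficients 1,5,11,15,16,16,17,21,27,31,31,26,16,6,1 for degrees 0…14.
Finally multiplying by (1 + 2x)^4, the product of all factors after the first has coefficients 1,13,75,255,576,936,1185,1293,1371,1551,1871,2218,2392,2246,1761 for degrees 0…14.
[x^14] = 1·1761 + 1·2246 + 1·2392 = 6399.

6399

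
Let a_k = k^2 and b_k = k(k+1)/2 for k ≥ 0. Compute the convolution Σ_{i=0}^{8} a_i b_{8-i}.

714

This is [x^8] in the product of the two ordinary generating functions.
Σ = 0·36 + 1·28 + 4·21 + 9·15 + 16·10 + 25·6 + 36·3 + 49·1 + 64·0 = 714.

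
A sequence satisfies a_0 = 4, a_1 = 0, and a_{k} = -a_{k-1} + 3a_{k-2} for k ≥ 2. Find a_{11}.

The ordinary generating function has denominator 1 + q - 3q^2.
Iterating the recurrence: a_0,…,a_{11} = 4, 0, 12, -12, 48, -84, 228, -480, 1164, -2604, 6096, -13908.

-13908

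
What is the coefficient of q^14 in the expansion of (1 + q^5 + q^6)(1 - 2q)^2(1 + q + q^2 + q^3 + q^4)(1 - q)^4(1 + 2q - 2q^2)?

(1 + q^5 + q^6) has coefficients 1,0,0,0,0,1,1 for degrees 0…6.
(1 - 2q)^2 has coefficients 1,-4,4,0,0,0,0,0,0,0,0,0,0,0,0 for degrees 0…14.
Multiplying by (1 + q + q^2 + q^3 + q^4) gives running coefficients 1,-3,1,1,1,0,4,0,0,0,0,0,0,0,0 for degrees 0…14.
Multiplying by (1 - q)^4 gives running coefficients 1,-7,19,-25,16,-5,7,-19,25,-16,4,0,0,0,0 for degrees 0…14.
Finally multiplying by (1 + 2q - 2q^2), the product of all factors after the first has coefficients 1,-5,3,27,-72,77,-35,5,-27,72,-78,40,-8,0,0 for degrees 0…14.
[q^14] = 1·0 + 1·72 + 1·(-27) = 45.

45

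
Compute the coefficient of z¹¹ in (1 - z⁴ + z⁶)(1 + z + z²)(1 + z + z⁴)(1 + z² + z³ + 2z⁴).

(1 - z⁴ + z⁶) has coefficients 1,0,0,0,-1,0,1 for degrees 0…6.
(1 + z + z²) has coefficients 1,1,1,0,0,0,0,0,0,0,0,0 for degrees 0…11.
Multiplying by (1 + z + z⁴) gives running coefficients 1,2,2,1,1,1,1,0,0,0,0,0 for degrees 0…11.
Finally multiplying by (1 + z² + z³ + 2z⁴), the product of all factors after the first has coefficients 1,2,3,4,7,8,7,4,4,3,2,0 for degrees 0…11.
[z¹¹] = 1·0 − 1·4 + 1·8 = 4.

4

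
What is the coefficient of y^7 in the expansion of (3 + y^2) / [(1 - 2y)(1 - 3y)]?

19580

The denominator gives the recurrence a_n = 5a_(n−1) − 6a_(n−2) for n ≥ 3; the numerator fixes a_0 = 3, a_1 = 15, a_2 = 58.
Iterating: 3, 15, 58, 200, 652, 2060, 6388, 19580, so a_7 = 19580.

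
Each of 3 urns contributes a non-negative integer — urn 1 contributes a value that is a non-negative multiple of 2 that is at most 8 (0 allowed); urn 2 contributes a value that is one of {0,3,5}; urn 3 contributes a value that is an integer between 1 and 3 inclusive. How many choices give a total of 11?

The generating function for the choices is (1 + q^2 + q^4 + q^6 + q^8)·(1 + q^3 + q^5)·(q + q^2 + q^3); the count is [q^11].
(1 + q^2 + q^4 + q^6 + q^8) has coefficients 1,0,1,0,1,0,1,0,1 for degrees 0…8.
(1 + q^3 + q^5) has coefficients 1,0,0,1,0,1,0,0,0,0,0,0 for degrees 0…11.
Finally multiplying by (q + q^2 + q^3), the product of all factors after the first has coefficients 0,1,1,1,1,1,2,1,1,0,0,0 for degrees 0…11.
[q^11] = 1·0 + 1·0 + 1·1 + 1·1 + 1·1 = 3.

3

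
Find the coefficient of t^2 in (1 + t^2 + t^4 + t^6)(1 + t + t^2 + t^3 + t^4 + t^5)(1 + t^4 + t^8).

(1 + t^2 + t^4 + t^6) has coefficients 1,0,1 for degrees 0…2.
(1 + t + t^2 + t^3 + t^4 + t^5) has coefficients 1,1,1 for degrees 0…2.
Finally multiplying by (1 + t^4 + t^8), the product of all factors after the first has coefficients 1,1,1 for degrees 0…2.
[t^2] = 1·1 + 1·1 = 2.

2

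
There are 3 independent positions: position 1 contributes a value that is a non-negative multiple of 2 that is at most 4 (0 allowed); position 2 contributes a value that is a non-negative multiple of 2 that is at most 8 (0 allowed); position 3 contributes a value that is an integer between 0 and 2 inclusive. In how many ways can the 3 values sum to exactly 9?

The generating function for the choices is (1 + y² + y⁴)·(1 + y² + y⁴ + y⁶ + y⁸)·(1 + y + y²); the count is [y⁹].
(1 + y² + y⁴) has coefficients 1,0,1,0,1 for degrees 0…4.
(1 + y² + y⁴ + y⁶ + y⁸) has coefficients 1,0,1,0,1,0,1,0,1,0 for degrees 0…9.
Finally multiplying by (1 + y + y²), the product of all factors after the first has coefficients 1,1,2,1,2,1,2,1,2,1 for degrees 0…9.
[y⁹] = 1·1 + 1·1 + 1·1 = 3.

3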